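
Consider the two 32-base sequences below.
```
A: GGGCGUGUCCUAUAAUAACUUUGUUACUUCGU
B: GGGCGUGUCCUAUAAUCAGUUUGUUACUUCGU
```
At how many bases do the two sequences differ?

The sequences differ at bases 17, 19 (1-based) — 2 in total.

2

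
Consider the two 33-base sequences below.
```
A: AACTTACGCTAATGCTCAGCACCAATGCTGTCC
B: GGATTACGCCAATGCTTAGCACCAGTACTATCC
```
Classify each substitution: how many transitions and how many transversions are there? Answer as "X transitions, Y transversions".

7 transitions, 1 transversion

Mismatches (1-based):
base 1: A→G (purine→purine, transition)
base 2: A→G (purine→purine, transition)
base 3: C→A (pyrimidine→purine, transversion)
base 10: T→C (pyrimidine→pyrimidine, transition)
base 17: C→T (pyrimidine→pyrimidine, transition)
base 25: A→G (purine→purine, transition)
base 27: G→A (purine→purine, transition)
base 30: G→A (purine→purine, transition)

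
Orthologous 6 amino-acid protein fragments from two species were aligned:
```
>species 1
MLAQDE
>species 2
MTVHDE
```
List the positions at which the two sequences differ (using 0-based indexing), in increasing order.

1, 2, 3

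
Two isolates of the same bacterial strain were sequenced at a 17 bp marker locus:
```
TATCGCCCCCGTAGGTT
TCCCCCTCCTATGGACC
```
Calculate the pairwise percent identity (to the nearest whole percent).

41%

10 positions differ (2, 3, 5, 7, 10, 11, 13, 15, 16, 17), so 7 of 17 match: 7/17 = 41.18%.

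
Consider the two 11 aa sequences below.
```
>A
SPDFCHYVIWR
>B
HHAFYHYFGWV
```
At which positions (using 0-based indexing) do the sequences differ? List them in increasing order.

0, 1, 2, 4, 7, 8, 10

Scanning 0-based: 0: S/H; 1: P/H; 2: D/A; 4: C/Y; 7: V/F; 8: I/G; 10: R/V.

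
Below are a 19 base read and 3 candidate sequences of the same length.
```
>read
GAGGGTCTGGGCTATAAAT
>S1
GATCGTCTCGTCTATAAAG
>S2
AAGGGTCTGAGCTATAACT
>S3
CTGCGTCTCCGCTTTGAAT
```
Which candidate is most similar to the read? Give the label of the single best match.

S1 differs at 5 positions; S2 differs at 3 positions; S3 differs at 7 positions. The closest is S2.

S2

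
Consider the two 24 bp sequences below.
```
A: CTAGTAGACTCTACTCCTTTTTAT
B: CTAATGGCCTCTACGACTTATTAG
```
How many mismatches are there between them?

7

Comparing position by position, 7 positions differ: 4 (G/A), 6 (A/G), 8 (A/C), 15 (T/G), 16 (C/A), 20 (T/A), 24 (T/G).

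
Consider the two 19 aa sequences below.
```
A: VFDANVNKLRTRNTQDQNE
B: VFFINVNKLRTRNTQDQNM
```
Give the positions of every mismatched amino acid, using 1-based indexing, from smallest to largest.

Scanning 1-based: 3: D/F; 4: A/I; 19: E/M.

3, 4, 19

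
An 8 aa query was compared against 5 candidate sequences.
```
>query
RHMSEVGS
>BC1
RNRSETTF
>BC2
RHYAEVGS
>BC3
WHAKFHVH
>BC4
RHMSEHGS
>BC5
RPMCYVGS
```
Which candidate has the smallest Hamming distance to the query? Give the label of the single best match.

BC1 differs at 5 residues; BC2 differs at 2 residues; BC3 differs at 7 residues; BC4 differs at 1 residue; BC5 differs at 3 residues. The closest is BC4.

BC4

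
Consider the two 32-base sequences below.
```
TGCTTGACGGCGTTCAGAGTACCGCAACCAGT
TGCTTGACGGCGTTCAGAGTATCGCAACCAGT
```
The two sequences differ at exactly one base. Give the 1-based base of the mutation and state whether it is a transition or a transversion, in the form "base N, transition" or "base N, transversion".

base 22, transition

Base 22 changes C→T. C is a pyrimidine and T is a pyrimidine, so this is a transition.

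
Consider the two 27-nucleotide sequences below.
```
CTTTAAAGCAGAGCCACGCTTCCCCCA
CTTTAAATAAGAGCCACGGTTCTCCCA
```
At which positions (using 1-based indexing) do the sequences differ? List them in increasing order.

Differences at position 8 (G→T), position 9 (C→A), position 19 (C→G), position 23 (C→T).

8, 9, 19, 23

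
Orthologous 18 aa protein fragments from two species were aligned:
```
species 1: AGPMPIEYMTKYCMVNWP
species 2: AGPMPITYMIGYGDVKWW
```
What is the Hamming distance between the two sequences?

7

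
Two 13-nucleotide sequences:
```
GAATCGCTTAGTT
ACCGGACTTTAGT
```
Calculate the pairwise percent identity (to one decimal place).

30.8%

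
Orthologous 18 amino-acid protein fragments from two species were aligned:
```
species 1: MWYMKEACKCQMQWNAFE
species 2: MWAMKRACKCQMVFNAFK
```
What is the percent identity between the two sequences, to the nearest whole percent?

Mismatches at positions 3, 6, 13, 14, 18 (1-based): 5 of 18.
Identical positions: 13/18 = 72.22% → 72%.

72%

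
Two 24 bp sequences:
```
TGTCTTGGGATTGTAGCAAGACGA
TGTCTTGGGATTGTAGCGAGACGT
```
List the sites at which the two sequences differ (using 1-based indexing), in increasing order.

Scanning 1-based: 18: A/G; 24: A/T.

18, 24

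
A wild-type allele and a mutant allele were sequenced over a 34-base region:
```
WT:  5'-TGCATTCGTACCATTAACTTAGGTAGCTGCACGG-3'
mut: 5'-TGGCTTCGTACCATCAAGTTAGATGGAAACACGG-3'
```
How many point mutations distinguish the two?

9

Comparing position by position, 9 bases differ: 3 (C/G), 4 (A/C), 15 (T/C), 18 (C/G), 23 (G/A), 25 (A/G), 27 (C/A), 28 (T/A), 29 (G/A).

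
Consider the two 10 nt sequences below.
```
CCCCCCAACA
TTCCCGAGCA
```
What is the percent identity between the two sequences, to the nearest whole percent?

60%

4 positions differ (1, 2, 6, 8), so 6 of 10 match: 6/10 = 60%.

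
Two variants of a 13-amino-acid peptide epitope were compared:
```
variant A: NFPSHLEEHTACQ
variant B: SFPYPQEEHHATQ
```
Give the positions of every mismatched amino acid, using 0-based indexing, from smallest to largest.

Differences at position 0 (N→S), position 3 (S→Y), position 4 (H→P), position 5 (L→Q), position 9 (T→H), position 11 (C→T).

0, 3, 4, 5, 9, 11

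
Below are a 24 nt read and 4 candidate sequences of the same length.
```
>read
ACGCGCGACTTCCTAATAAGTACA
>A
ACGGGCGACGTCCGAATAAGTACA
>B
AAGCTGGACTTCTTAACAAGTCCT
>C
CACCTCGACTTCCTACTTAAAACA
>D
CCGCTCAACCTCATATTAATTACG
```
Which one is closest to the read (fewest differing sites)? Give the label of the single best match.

A

A differs at 3 sites; B differs at 7 sites; C differs at 8 sites; D differs at 8 sites. The closest is A.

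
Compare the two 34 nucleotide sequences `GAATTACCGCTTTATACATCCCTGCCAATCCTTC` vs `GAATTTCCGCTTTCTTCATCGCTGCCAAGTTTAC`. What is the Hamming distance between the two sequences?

Comparing position by position, 8 bases differ: 6 (A/T), 14 (A/C), 16 (A/T), 21 (C/G), 29 (T/G), 30 (C/T), 31 (C/T), 33 (T/A).

8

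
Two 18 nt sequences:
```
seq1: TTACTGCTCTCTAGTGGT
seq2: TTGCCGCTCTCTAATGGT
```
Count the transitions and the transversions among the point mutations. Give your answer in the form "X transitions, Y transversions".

Transitions (purine↔purine or pyrimidine↔pyrimidine): 3 A→G, 5 T→C, 14 G→A.
Transversions (purine↔pyrimidine): none.

3 transitions, 0 transversions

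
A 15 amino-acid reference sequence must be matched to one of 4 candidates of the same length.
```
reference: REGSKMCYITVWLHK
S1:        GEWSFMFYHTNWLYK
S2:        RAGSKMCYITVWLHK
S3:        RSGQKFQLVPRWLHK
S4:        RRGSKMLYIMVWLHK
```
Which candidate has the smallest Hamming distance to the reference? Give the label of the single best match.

S1 differs at 7 positions; S2 differs at 1 position; S3 differs at 8 positions; S4 differs at 3 positions. The closest is S2.

S2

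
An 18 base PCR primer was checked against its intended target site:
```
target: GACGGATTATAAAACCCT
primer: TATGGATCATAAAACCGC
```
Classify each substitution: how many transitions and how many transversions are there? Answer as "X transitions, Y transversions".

Transitions (purine↔purine or pyrimidine↔pyrimidine): 3 C→T, 8 T→C, 18 T→C.
Transversions (purine↔pyrimidine): 1 G→T, 17 C→G.

3 transitions, 2 transversions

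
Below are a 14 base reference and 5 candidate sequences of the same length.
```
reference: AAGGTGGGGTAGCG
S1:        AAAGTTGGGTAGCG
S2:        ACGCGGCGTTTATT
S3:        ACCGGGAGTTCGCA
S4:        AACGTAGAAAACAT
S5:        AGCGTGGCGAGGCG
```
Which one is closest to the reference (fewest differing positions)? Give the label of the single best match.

Hamming distances to reference — S1: 2; S2: 9; S3: 7; S4: 8; S5: 5.
Smallest is S1 with 2 mismatches.

S1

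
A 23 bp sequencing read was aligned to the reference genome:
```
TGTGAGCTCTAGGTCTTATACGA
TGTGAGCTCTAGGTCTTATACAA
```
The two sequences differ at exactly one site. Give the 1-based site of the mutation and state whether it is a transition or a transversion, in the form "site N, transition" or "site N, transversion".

site 22, transition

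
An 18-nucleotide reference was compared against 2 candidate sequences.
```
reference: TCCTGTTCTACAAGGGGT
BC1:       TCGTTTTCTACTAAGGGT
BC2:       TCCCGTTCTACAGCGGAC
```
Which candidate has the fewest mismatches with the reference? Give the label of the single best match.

BC1

BC1 differs at 4 positions; BC2 differs at 5 positions. The closest is BC1.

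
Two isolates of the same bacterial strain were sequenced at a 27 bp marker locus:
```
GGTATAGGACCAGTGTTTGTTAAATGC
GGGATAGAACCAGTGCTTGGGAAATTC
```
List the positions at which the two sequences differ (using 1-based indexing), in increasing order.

Scanning 1-based: 3: T/G; 8: G/A; 16: T/C; 20: T/G; 21: T/G; 26: G/T.

3, 8, 16, 20, 21, 26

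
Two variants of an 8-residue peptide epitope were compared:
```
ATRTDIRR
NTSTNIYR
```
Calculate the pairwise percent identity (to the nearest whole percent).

50%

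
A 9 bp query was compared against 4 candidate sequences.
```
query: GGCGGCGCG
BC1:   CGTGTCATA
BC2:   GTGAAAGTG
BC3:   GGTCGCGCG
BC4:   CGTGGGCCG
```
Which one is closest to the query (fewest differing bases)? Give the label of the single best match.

BC3

BC1 differs at 6 bases; BC2 differs at 6 bases; BC3 differs at 2 bases; BC4 differs at 4 bases. The closest is BC3.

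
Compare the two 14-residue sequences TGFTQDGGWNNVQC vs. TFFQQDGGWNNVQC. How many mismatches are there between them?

2

Comparing position by position, 2 positions differ: 2 (G/F), 4 (T/Q).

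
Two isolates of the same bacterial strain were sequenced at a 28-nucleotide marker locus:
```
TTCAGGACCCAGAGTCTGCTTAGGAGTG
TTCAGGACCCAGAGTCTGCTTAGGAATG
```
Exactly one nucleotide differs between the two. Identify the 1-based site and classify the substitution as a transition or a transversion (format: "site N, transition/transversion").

The sequences differ only at site 26: G→A (purine→purine), a transition.

site 26, transition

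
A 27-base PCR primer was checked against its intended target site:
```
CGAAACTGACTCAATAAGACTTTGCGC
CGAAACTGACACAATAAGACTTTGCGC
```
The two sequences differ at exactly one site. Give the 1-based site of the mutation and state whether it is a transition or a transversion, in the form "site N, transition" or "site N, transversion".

site 11, transversion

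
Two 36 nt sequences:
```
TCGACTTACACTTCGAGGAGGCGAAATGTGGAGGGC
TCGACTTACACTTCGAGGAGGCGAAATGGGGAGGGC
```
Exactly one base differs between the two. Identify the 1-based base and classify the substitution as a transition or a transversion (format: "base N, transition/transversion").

The sequences differ only at base 29: T→G (pyrimidine→purine), a transversion.

base 29, transversion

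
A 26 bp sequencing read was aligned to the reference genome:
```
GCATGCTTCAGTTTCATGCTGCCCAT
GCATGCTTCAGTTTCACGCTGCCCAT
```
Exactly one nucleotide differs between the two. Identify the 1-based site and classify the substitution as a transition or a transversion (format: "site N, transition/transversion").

site 17, transition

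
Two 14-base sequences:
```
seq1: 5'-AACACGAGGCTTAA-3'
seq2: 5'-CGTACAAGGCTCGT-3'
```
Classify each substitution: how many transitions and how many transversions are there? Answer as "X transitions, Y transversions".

5 transitions, 2 transversions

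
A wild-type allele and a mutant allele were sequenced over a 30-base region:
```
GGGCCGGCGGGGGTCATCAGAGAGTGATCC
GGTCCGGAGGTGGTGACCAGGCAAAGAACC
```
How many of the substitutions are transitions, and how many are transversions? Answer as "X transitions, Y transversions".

Mismatches (1-based):
base 3: G→T (purine→pyrimidine, transversion)
base 8: C→A (pyrimidine→purine, transversion)
base 11: G→T (purine→pyrimidine, transversion)
base 15: C→G (pyrimidine→purine, transversion)
base 17: T→C (pyrimidine→pyrimidine, transition)
base 21: A→G (purine→purine, transition)
base 22: G→C (purine→pyrimidine, transversion)
base 24: G→A (purine→purine, transition)
base 25: T→A (pyrimidine→purine, transversion)
base 28: T→A (pyrimidine→purine, transversion)

3 transitions, 7 transversions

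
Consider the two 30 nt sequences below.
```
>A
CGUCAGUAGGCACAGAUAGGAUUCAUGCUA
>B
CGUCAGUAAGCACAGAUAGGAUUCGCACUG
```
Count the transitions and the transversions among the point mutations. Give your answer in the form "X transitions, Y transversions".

Transitions (purine↔purine or pyrimidine↔pyrimidine): 9 G→A, 25 A→G, 26 U→C, 27 G→A, 30 A→G.
Transversions (purine↔pyrimidine): none.

5 transitions, 0 transversions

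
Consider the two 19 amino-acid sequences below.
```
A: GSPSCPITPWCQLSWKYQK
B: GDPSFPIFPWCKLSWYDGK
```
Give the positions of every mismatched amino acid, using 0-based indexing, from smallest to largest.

Scanning 0-based: 1: S/D; 4: C/F; 7: T/F; 11: Q/K; 15: K/Y; 16: Y/D; 17: Q/G.

1, 4, 7, 11, 15, 16, 17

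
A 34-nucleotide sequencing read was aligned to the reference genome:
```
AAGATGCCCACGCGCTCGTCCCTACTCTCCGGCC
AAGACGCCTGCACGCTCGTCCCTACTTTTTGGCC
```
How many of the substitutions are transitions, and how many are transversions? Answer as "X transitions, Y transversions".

7 transitions, 0 transversions

Mismatches (1-based):
base 5: T→C (pyrimidine→pyrimidine, transition)
base 9: C→T (pyrimidine→pyrimidine, transition)
base 10: A→G (purine→purine, transition)
base 12: G→A (purine→purine, transition)
base 27: C→T (pyrimidine→pyrimidine, transition)
base 29: C→T (pyrimidine→pyrimidine, transition)
base 30: C→T (pyrimidine→pyrimidine, transition)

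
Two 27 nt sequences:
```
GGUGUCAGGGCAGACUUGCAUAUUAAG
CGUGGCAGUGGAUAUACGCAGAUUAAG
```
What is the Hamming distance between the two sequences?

Comparing position by position, 9 bases differ: 1 (G/C), 5 (U/G), 9 (G/U), 11 (C/G), 13 (G/U), 15 (C/U), 16 (U/A), 17 (U/C), 21 (U/G).

9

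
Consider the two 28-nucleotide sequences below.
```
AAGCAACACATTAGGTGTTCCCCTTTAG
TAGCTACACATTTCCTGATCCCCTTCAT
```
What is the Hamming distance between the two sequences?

8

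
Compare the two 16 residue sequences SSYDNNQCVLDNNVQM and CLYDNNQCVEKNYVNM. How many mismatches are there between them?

6

Comparing position by position, 6 residues differ: 1 (S/C), 2 (S/L), 10 (L/E), 11 (D/K), 13 (N/Y), 15 (Q/N).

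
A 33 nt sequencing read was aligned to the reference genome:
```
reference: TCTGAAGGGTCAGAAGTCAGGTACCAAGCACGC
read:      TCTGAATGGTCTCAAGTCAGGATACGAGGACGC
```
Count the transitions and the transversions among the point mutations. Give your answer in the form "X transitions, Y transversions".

Transitions (purine↔purine or pyrimidine↔pyrimidine): 26 A→G.
Transversions (purine↔pyrimidine): 7 G→T, 12 A→T, 13 G→C, 22 T→A, 23 A→T, 24 C→A, 29 C→G.

1 transition, 7 transversions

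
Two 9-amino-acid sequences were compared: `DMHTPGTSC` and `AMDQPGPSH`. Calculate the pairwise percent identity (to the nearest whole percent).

Mismatches at positions 1, 3, 4, 7, 9 (1-based): 5 of 9.
Identical positions: 4/9 = 44.44% → 44%.

44%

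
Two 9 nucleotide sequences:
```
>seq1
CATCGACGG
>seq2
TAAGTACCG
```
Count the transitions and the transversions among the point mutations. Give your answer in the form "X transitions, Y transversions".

1 transition, 4 transversions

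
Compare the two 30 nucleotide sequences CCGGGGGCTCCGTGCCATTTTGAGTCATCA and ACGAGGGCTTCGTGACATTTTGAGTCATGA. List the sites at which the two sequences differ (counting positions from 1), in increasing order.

1, 4, 10, 15, 29

Scanning 1-based: 1: C/A; 4: G/A; 10: C/T; 15: C/A; 29: C/G.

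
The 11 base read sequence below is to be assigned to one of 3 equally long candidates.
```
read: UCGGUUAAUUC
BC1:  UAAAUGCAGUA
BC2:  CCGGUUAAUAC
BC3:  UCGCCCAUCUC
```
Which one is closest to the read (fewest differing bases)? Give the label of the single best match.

BC2

BC1 differs at 7 bases; BC2 differs at 2 bases; BC3 differs at 5 bases. The closest is BC2.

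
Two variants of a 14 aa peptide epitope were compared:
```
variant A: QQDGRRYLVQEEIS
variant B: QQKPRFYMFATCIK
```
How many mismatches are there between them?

The sequences differ at positions 3, 4, 6, 8, 9, 10, 11, 12, 14 (1-based) — 9 in total.

9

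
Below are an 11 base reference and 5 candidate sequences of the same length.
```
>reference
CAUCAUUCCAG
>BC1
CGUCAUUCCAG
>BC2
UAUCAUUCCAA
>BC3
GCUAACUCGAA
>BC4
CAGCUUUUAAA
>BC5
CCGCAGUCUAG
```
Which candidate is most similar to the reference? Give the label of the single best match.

BC1 differs at 1 site; BC2 differs at 2 sites; BC3 differs at 6 sites; BC4 differs at 5 sites; BC5 differs at 4 sites. The closest is BC1.

BC1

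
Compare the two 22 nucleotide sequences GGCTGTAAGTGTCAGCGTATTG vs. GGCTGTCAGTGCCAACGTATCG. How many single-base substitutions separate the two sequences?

4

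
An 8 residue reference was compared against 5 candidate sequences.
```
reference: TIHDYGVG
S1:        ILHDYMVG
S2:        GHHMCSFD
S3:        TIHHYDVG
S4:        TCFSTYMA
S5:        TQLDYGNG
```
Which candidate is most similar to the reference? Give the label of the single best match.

S3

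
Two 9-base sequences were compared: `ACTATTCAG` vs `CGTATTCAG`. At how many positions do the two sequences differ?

2

Mismatches (1-based): position 1: A→C; position 2: C→G.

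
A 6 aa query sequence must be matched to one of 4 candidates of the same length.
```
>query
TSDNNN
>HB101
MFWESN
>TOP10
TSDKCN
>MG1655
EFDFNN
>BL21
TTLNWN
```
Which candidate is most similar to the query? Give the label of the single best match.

Hamming distances to query — HB101: 5; TOP10: 2; MG1655: 3; BL21: 3.
Smallest is TOP10 with 2 mismatches.

TOP10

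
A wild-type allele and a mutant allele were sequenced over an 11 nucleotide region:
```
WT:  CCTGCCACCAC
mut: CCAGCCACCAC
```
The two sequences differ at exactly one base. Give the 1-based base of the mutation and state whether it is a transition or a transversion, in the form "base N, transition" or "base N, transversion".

Base 3 changes T→A. T is a pyrimidine and A is a purine, so this is a transversion.

base 3, transversion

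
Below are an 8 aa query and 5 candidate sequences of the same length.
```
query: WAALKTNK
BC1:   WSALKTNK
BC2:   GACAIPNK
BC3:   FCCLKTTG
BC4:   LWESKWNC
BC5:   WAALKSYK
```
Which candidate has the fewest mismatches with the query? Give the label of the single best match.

BC1

BC1 differs at 1 residue; BC2 differs at 5 residues; BC3 differs at 5 residues; BC4 differs at 6 residues; BC5 differs at 2 residues. The closest is BC1.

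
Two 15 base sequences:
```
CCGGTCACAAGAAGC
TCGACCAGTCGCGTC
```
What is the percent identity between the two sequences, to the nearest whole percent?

40%

9 positions differ (1, 4, 5, 8, 9, 10, 12, 13, 14), so 6 of 15 match: 6/15 = 40%.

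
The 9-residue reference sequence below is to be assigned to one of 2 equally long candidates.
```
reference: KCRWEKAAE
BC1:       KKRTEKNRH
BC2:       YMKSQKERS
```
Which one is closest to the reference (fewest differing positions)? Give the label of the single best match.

BC1

Hamming distances to reference — BC1: 5; BC2: 8.
Smallest is BC1 with 5 mismatches.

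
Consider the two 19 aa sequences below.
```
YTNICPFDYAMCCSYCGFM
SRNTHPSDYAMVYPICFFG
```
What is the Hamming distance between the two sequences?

11

Comparing position by position, 11 residues differ: 1 (Y/S), 2 (T/R), 4 (I/T), 5 (C/H), 7 (F/S), 12 (C/V), 13 (C/Y), 14 (S/P), 15 (Y/I), 17 (G/F), 19 (M/G).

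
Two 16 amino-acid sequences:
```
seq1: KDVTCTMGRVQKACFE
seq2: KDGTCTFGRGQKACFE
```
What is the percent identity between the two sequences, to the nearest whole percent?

3 positions differ (3, 7, 10), so 13 of 16 match: 13/16 = 81.25%.

81%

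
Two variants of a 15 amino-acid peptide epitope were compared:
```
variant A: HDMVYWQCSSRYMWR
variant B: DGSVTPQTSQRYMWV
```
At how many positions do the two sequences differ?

8

Comparing position by position, 8 positions differ: 1 (H/D), 2 (D/G), 3 (M/S), 5 (Y/T), 6 (W/P), 8 (C/T), 10 (S/Q), 15 (R/V).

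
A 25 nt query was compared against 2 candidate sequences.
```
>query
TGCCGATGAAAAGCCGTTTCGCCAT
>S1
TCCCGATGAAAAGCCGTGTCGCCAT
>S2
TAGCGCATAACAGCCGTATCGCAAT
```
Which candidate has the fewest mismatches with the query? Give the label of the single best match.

Hamming distances to query — S1: 2; S2: 8.
Smallest is S1 with 2 mismatches.

S1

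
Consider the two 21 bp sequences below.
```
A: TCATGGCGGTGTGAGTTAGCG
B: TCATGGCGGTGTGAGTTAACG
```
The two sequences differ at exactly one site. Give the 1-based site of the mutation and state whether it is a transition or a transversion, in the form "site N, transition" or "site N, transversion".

Site 19 changes G→A. G is a purine and A is a purine, so this is a transition.

site 19, transition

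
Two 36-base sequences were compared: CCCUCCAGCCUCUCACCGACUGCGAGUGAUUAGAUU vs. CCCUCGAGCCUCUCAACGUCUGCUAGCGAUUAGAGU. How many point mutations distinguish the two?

Mismatches (1-based): site 6: C→G; site 16: C→A; site 19: A→U; site 24: G→U; site 27: U→C; site 35: U→G.

6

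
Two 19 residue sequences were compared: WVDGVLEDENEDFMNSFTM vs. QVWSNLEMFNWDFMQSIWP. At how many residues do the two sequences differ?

Comparing position by position, 11 residues differ: 1 (W/Q), 3 (D/W), 4 (G/S), 5 (V/N), 8 (D/M), 9 (E/F), 11 (E/W), 15 (N/Q), 17 (F/I), 18 (T/W), 19 (M/P).

11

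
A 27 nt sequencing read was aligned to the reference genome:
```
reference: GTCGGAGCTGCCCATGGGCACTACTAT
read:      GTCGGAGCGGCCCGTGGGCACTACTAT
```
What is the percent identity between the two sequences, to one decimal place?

2 positions differ (9, 14), so 25 of 27 match: 25/27 = 92.59%.

92.6%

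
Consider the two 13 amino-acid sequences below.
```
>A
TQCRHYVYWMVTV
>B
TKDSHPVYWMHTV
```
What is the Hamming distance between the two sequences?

Mismatches (1-based): residue 2: Q→K; residue 3: C→D; residue 4: R→S; residue 6: Y→P; residue 11: V→H.

5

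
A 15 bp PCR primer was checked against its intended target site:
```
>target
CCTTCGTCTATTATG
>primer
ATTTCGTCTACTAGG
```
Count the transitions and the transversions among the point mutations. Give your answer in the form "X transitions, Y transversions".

2 transitions, 2 transversions

Mismatches (1-based):
base 1: C→A (pyrimidine→purine, transversion)
base 2: C→T (pyrimidine→pyrimidine, transition)
base 11: T→C (pyrimidine→pyrimidine, transition)
base 14: T→G (pyrimidine→purine, transversion)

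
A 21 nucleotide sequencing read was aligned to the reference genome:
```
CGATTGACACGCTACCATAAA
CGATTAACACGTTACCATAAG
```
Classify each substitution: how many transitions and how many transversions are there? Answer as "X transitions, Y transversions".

3 transitions, 0 transversions

Mismatches (1-based):
position 6: G→A (purine→purine, transition)
position 12: C→T (pyrimidine→pyrimidine, transition)
position 21: A→G (purine→purine, transition)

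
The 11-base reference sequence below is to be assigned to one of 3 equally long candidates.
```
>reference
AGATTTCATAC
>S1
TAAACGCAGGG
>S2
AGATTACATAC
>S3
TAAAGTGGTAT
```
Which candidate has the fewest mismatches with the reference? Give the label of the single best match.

S2

Hamming distances to reference — S1: 8; S2: 1; S3: 7.
Smallest is S2 with 1 mismatch.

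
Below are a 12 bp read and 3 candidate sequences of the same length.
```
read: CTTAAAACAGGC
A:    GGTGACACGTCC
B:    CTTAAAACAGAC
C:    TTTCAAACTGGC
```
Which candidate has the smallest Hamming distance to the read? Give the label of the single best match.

B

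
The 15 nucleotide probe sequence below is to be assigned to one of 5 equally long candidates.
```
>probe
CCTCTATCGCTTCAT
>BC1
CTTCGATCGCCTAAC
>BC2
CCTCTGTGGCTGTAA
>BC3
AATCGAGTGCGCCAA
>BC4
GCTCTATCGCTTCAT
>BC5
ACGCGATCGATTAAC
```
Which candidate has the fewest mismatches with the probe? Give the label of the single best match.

BC4

Hamming distances to probe — BC1: 5; BC2: 5; BC3: 8; BC4: 1; BC5: 6.
Smallest is BC4 with 1 mismatch.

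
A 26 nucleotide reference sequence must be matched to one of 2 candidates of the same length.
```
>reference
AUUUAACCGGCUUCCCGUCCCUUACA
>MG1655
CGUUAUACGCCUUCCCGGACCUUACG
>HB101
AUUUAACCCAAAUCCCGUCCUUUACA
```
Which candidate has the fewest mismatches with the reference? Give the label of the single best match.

Hamming distances to reference — MG1655: 8; HB101: 5.
Smallest is HB101 with 5 mismatches.

HB101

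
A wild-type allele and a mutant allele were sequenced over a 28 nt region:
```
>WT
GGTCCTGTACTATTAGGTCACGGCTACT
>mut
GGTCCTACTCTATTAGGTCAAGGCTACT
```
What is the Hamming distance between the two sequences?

4

Comparing position by position, 4 sites differ: 7 (G/A), 8 (T/C), 9 (A/T), 21 (C/A).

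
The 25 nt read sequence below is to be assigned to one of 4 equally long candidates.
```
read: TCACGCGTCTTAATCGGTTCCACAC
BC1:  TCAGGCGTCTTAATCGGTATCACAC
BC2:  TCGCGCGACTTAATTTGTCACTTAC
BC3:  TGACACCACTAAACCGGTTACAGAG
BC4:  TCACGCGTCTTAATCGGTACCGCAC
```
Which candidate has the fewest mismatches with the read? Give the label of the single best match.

Hamming distances to read — BC1: 3; BC2: 8; BC3: 9; BC4: 2.
Smallest is BC4 with 2 mismatches.

BC4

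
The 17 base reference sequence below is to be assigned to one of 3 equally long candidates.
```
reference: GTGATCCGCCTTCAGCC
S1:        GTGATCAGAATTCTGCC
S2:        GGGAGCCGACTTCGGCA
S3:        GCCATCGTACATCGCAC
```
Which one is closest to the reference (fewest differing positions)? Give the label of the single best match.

S1 differs at 4 positions; S2 differs at 5 positions; S3 differs at 9 positions. The closest is S1.

S1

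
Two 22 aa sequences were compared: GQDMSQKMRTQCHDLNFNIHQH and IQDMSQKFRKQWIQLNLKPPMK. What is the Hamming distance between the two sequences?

Comparing position by position, 12 positions differ: 1 (G/I), 8 (M/F), 10 (T/K), 12 (C/W), 13 (H/I), 14 (D/Q), 17 (F/L), 18 (N/K), 19 (I/P), 20 (H/P), 21 (Q/M), 22 (H/K).

12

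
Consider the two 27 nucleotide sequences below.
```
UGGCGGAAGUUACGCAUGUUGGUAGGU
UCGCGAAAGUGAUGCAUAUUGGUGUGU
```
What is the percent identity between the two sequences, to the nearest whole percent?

74%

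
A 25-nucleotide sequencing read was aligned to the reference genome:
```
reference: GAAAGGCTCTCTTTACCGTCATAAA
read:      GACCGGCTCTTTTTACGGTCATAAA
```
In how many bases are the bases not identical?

The sequences differ at bases 3, 4, 11, 17 (1-based) — 4 in total.

4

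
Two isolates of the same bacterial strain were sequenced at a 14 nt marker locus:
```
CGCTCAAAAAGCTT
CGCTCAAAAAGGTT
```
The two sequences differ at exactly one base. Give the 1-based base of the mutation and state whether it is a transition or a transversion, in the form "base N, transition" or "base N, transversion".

Base 12 changes C→G. C is a pyrimidine and G is a purine, so this is a transversion.

base 12, transversion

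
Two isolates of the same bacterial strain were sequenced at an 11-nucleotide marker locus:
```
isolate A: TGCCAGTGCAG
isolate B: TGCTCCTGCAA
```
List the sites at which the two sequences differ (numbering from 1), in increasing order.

4, 5, 6, 11

Scanning 1-based: 4: C/T; 5: A/C; 6: G/C; 11: G/A.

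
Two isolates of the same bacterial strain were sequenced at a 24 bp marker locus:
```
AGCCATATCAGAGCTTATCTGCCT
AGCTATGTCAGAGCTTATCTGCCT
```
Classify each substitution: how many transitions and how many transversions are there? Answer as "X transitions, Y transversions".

2 transitions, 0 transversions

Mismatches (1-based):
base 4: C→T (pyrimidine→pyrimidine, transition)
base 7: A→G (purine→purine, transition)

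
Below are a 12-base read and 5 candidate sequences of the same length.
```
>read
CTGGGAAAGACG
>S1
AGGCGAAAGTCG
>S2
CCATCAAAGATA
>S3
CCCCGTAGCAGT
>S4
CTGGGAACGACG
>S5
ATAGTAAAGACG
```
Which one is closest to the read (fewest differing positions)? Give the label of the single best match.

S4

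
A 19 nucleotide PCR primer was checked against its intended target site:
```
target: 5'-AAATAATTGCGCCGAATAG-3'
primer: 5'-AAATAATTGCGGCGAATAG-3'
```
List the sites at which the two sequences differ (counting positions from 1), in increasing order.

12

Differences at site 12 (C→G).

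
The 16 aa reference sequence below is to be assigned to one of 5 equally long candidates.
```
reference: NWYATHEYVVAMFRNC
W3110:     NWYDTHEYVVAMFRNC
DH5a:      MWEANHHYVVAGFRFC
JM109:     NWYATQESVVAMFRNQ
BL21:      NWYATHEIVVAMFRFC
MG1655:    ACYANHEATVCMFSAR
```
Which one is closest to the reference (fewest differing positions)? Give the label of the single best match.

W3110

W3110 differs at 1 position; DH5a differs at 6 positions; JM109 differs at 3 positions; BL21 differs at 2 positions; MG1655 differs at 9 positions. The closest is W3110.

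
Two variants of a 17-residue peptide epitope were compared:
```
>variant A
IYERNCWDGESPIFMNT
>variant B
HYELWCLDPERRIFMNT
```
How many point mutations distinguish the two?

7

Mismatches (1-based): position 1: I→H; position 4: R→L; position 5: N→W; position 7: W→L; position 9: G→P; position 11: S→R; position 12: P→R.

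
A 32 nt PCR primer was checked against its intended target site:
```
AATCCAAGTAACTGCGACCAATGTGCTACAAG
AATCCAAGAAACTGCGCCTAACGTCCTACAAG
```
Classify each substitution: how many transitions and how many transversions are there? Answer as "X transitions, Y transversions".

2 transitions, 3 transversions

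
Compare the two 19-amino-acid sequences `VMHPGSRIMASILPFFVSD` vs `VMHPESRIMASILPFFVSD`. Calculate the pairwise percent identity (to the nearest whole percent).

1 position differs (5), so 18 of 19 match: 18/19 = 94.74%.

95%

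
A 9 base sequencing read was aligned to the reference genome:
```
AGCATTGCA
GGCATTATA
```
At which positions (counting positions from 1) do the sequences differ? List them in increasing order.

1, 7, 8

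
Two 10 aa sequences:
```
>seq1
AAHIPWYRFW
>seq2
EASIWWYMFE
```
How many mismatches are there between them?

Mismatches (1-based): position 1: A→E; position 3: H→S; position 5: P→W; position 8: R→M; position 10: W→E.

5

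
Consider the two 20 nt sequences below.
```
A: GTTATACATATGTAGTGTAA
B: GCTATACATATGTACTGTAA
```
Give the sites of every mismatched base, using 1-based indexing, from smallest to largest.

2, 15

Scanning 1-based: 2: T/C; 15: G/C.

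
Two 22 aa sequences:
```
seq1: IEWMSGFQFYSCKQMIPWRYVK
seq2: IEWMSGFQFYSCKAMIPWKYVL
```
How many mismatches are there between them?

3

Comparing position by position, 3 residues differ: 14 (Q/A), 19 (R/K), 22 (K/L).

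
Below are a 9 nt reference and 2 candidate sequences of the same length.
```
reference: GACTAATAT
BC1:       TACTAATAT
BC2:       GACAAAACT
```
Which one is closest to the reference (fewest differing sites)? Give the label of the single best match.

BC1

Hamming distances to reference — BC1: 1; BC2: 3.
Smallest is BC1 with 1 mismatch.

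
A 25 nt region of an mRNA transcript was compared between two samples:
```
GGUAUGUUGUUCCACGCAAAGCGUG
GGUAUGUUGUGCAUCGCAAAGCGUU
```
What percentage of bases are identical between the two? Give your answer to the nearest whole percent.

Mismatches at positions 11, 13, 14, 25 (1-based): 4 of 25.
Identical positions: 21/25 = 84% → 84%.

84%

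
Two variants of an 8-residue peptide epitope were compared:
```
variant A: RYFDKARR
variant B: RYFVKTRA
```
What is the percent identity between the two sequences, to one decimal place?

62.5%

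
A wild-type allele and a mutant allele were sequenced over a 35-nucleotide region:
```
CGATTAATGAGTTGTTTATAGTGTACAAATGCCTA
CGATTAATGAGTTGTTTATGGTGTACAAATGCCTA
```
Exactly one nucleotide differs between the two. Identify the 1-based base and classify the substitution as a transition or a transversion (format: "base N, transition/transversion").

base 20, transition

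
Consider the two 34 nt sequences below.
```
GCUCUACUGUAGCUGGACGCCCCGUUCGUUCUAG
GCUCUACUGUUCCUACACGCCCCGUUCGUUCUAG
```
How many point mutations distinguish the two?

4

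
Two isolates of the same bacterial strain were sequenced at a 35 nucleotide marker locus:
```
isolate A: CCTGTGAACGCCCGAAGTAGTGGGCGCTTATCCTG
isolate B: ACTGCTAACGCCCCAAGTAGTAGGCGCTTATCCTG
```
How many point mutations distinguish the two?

Mismatches (1-based): base 1: C→A; base 5: T→C; base 6: G→T; base 14: G→C; base 22: G→A.

5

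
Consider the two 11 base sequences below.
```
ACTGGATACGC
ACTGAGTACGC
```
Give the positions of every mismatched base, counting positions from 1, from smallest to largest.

Scanning 1-based: 5: G/A; 6: A/G.

5, 6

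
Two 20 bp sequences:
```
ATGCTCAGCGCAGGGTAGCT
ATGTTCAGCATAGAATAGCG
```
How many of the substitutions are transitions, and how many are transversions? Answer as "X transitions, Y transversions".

Mismatches (1-based):
base 4: C→T (pyrimidine→pyrimidine, transition)
base 10: G→A (purine→purine, transition)
base 11: C→T (pyrimidine→pyrimidine, transition)
base 14: G→A (purine→purine, transition)
base 15: G→A (purine→purine, transition)
base 20: T→G (pyrimidine→purine, transversion)

5 transitions, 1 transversion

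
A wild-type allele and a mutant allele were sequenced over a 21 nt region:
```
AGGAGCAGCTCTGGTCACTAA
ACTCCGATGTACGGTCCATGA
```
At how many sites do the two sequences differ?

Comparing position by position, 12 sites differ: 2 (G/C), 3 (G/T), 4 (A/C), 5 (G/C), 6 (C/G), 8 (G/T), 9 (C/G), 11 (C/A), 12 (T/C), 17 (A/C), 18 (C/A), 20 (A/G).

12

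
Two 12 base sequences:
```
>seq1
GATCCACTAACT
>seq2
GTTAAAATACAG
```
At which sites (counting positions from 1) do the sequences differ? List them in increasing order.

2, 4, 5, 7, 10, 11, 12

Differences at site 2 (A→T), site 4 (C→A), site 5 (C→A), site 7 (C→A), site 10 (A→C), site 11 (C→A), site 12 (T→G).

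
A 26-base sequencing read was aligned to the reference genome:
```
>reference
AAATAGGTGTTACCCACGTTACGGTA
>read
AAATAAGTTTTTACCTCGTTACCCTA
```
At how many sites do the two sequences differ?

Mismatches (1-based): site 6: G→A; site 9: G→T; site 12: A→T; site 13: C→A; site 16: A→T; site 23: G→C; site 24: G→C.

7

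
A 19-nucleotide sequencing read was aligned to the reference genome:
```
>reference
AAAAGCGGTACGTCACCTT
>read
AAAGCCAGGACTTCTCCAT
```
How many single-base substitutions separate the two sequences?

7

Comparing position by position, 7 positions differ: 4 (A/G), 5 (G/C), 7 (G/A), 9 (T/G), 12 (G/T), 15 (A/T), 18 (T/A).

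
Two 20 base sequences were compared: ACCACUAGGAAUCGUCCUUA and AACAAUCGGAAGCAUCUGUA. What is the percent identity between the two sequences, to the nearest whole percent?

65%

Mismatches at positions 2, 5, 7, 12, 14, 17, 18 (1-based): 7 of 20.
Identical positions: 13/20 = 65% → 65%.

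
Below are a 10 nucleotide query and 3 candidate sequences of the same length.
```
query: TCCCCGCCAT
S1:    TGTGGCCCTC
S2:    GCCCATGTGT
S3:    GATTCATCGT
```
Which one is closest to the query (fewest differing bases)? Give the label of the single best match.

Hamming distances to query — S1: 7; S2: 6; S3: 7.
Smallest is S2 with 6 mismatches.

S2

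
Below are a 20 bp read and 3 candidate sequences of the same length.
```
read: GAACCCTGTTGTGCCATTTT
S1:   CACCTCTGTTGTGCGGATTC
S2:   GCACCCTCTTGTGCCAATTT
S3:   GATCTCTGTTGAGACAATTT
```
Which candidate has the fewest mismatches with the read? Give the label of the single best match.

S2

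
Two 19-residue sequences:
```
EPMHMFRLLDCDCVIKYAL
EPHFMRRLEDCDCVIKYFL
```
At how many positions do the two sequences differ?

5

Mismatches (1-based): position 3: M→H; position 4: H→F; position 6: F→R; position 9: L→E; position 18: A→F.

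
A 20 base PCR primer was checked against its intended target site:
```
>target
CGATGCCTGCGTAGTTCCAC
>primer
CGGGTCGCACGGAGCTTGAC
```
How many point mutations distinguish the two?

10

The sequences differ at positions 3, 4, 5, 7, 8, 9, 12, 15, 17, 18 (1-based) — 10 in total.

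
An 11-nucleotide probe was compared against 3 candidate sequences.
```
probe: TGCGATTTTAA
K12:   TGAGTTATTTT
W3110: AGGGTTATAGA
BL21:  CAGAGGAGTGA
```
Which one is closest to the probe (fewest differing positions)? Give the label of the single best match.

K12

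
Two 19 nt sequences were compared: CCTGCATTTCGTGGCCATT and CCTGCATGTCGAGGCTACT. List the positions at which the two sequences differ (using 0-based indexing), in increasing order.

Scanning 0-based: 7: T/G; 11: T/A; 15: C/T; 17: T/C.

7, 11, 15, 17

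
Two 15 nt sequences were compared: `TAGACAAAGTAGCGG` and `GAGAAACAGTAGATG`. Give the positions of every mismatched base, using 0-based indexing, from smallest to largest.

Scanning 0-based: 0: T/G; 4: C/A; 6: A/C; 12: C/A; 13: G/T.

0, 4, 6, 12, 13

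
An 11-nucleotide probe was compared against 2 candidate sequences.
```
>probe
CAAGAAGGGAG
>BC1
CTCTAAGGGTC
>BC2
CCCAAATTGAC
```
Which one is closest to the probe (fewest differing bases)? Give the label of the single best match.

BC1

Hamming distances to probe — BC1: 5; BC2: 6.
Smallest is BC1 with 5 mismatches.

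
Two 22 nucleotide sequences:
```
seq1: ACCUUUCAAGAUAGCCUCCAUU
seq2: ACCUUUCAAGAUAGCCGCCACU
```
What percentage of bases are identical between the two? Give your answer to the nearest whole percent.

91%

2 positions differ (17, 21), so 20 of 22 match: 20/22 = 90.91%.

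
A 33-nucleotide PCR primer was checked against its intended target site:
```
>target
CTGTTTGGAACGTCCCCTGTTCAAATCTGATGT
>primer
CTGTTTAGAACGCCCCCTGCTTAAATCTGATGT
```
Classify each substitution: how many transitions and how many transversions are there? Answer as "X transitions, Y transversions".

4 transitions, 0 transversions

Transitions (purine↔purine or pyrimidine↔pyrimidine): 7 G→A, 13 T→C, 20 T→C, 22 C→T.
Transversions (purine↔pyrimidine): none.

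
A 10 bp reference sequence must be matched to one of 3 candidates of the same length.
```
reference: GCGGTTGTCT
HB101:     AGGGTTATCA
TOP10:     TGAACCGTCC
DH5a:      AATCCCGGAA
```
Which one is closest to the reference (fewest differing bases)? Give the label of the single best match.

HB101 differs at 4 bases; TOP10 differs at 7 bases; DH5a differs at 9 bases. The closest is HB101.

HB101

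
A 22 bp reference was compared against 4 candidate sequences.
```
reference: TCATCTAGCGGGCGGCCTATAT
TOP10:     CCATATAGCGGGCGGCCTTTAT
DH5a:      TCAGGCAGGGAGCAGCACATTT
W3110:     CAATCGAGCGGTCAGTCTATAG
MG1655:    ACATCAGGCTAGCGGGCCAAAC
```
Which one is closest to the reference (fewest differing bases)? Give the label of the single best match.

TOP10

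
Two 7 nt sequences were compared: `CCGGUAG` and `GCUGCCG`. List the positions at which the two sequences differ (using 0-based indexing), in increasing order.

0, 2, 4, 5

Scanning 0-based: 0: C/G; 2: G/U; 4: U/C; 5: A/C.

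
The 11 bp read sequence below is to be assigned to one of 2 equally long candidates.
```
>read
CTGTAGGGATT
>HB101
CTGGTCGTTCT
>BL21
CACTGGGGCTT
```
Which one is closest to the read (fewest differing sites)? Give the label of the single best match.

BL21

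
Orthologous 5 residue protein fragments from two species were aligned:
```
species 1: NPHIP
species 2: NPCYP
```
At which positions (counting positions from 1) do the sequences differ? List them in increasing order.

Scanning 1-based: 3: H/C; 4: I/Y.

3, 4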